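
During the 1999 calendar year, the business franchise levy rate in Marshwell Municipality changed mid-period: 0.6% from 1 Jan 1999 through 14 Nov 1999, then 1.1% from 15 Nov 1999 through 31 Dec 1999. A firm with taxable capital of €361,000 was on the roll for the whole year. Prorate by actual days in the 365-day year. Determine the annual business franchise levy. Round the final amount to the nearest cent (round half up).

1 Jan – 14 Nov 1999: 318 days at 0.6% → €361,000 × 0.6% × 318/365 = €1,887.0904
15 Nov – 31 Dec 1999: 47 days at 1.1% → €361,000 × 1.1% × 47/365 = €511.3342
Total = €2,398.4247

€2,398.42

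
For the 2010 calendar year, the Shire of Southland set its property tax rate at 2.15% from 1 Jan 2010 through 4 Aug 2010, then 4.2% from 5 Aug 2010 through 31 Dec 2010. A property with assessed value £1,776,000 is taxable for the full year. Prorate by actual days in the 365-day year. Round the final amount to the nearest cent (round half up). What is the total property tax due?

1 Jan – 4 Aug 2010: 216 days at 2.15% → £1,776,000 × 2.15% × 216/365 = £22,596.5589
5 Aug – 31 Dec 2010: 149 days at 4.2% → £1,776,000 × 4.2% × 149/365 = £30,449.8849
Total = £53,046.4438

£53,046.44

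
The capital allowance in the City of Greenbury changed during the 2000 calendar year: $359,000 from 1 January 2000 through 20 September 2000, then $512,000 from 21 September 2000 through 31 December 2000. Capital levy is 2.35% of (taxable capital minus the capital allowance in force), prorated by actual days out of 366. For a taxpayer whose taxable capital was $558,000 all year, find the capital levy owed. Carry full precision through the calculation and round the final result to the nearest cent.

1 January – 20 September 2000: 264 days, exemption $359,000 → ($558,000 − $359,000) × 2.35% × 264/366 = $3,373.2131
21 September – 31 December 2000: 102 days, exemption $512,000 → ($558,000 − $512,000) × 2.35% × 102/366 = $301.2623
Total = $3,674.4754

$3,674.48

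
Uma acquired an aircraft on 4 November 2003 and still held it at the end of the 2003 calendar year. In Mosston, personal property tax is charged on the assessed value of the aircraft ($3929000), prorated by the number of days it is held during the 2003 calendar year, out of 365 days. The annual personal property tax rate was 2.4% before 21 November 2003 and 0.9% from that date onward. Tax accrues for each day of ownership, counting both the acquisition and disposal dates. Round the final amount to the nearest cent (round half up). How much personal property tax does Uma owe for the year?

$8363.93

4 November – 20 November 2003: 17 days at 2.4% → $3929000 × 2.4% × 17/365 = $4391.8685
21 November – 31 December 2003: 41 days at 0.9% → $3929000 × 0.9% × 41/365 = $3972.0575
Total = $8363.9260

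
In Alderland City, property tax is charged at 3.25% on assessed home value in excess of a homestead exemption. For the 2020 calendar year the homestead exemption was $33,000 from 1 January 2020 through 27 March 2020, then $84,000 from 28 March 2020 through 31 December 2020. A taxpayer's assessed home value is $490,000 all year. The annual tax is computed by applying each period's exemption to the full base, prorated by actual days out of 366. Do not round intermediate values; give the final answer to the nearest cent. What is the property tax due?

$13,589.00

1 January – 27 March 2020: 87 days, exemption $33,000 → ($490,000 − $33,000) × 3.25% × 87/366 = $3,530.5123
28 March – 31 December 2020: 279 days, exemption $84,000 → ($490,000 − $84,000) × 3.25% × 279/366 = $10,058.4836
Total = $13,588.9959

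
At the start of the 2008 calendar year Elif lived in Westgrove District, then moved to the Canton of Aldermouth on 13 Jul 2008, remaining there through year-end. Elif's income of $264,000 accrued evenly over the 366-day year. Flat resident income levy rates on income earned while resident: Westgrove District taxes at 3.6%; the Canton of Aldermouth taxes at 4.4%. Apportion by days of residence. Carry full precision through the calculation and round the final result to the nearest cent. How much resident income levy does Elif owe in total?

$10,496.52

Westgrove District, 1 Jan – 12 Jul 2008: 194 days → $264,000 × 3.6% × 194/366 = $5,037.6393
The Canton of Aldermouth, 13 Jul – 31 Dec 2008: 172 days → $264,000 × 4.4% × 172/366 = $5,458.8852
Total = $10,496.5246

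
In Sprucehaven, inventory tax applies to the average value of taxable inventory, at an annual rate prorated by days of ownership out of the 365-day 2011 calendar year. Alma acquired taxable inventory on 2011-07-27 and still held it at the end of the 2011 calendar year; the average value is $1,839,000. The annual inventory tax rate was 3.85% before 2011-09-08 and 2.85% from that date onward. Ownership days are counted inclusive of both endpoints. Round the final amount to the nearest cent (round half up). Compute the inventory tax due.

2011-07-27 to 2011-09-07: 43 days at 3.85% → $1,839,000 × 3.85% × 43/365 = $8,340.9986
2011-09-08 to 2011-12-31: 115 days at 2.85% → $1,839,000 × 2.85% × 115/365 = $16,513.2123
Total = $24,854.2110

$24,854.21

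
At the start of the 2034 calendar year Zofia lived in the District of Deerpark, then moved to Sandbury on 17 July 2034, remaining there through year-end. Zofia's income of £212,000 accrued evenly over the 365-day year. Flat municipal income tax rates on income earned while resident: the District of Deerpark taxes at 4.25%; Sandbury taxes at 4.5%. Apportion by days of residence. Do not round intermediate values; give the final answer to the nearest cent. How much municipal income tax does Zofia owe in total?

£9,253.95

The District of Deerpark, 1 January – 16 July 2034: 197 days → £212,000 × 4.25% × 197/365 = £4,862.9315
Sandbury, 17 July – 31 December 2034: 168 days → £212,000 × 4.5% × 168/365 = £4,391.0137
Total = £9,253.9452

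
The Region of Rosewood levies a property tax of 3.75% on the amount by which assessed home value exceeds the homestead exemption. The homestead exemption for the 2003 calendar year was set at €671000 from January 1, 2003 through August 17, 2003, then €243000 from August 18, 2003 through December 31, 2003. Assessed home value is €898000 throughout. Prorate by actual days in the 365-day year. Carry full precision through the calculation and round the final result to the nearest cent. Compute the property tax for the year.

January 1 – August 17, 2003: 229 days, exemption €671000 → (€898000 − €671000) × 3.75% × 229/365 = €5340.7192
August 18 – December 31, 2003: 136 days, exemption €243000 → (€898000 − €243000) × 3.75% × 136/365 = €9152.0548
Total = €14492.7740

€14492.77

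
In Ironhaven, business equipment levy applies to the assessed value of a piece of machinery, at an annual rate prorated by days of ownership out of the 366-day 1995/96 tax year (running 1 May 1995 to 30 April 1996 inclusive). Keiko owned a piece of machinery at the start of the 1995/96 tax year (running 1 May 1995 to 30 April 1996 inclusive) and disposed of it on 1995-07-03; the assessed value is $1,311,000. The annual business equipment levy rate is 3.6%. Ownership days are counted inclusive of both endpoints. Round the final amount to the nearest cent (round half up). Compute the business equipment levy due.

Days held (1995-05-01 to 1995-07-03): 64 out of 366
Tax = $1,311,000 × 3.6% × 64/366 = $8,252.8525

$8,252.85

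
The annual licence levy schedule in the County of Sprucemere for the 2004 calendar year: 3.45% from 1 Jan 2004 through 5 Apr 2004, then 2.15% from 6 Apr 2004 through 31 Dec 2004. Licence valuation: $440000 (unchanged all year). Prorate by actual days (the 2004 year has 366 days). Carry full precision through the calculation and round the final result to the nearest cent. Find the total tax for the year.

1 Jan – 5 Apr 2004: 96 days at 3.45% → $440000 × 3.45% × 96/366 = $3981.6393
6 Apr – 31 Dec 2004: 270 days at 2.15% → $440000 × 2.15% × 270/366 = $6978.6885
Total = $10960.3279

$10960.33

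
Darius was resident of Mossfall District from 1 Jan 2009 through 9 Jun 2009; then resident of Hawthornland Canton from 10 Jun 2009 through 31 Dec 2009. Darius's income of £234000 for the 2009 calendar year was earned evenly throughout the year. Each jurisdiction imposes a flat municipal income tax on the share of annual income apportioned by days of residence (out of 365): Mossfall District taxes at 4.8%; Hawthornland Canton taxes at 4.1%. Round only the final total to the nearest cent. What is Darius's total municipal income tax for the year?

£10312.03

Mossfall District, 1 Jan – 9 Jun 2009: 160 days → £234000 × 4.8% × 160/365 = £4923.6164
Hawthornland Canton, 10 Jun – 31 Dec 2009: 205 days → £234000 × 4.1% × 205/365 = £5388.4110
Total = £10312.0274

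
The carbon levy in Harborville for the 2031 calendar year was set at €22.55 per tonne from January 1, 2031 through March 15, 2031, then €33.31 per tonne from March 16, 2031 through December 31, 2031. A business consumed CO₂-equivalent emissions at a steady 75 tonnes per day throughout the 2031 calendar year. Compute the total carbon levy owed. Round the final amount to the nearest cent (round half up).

€852143.25

January 1 – March 15, 2031: 74 days × 75 tonnes/day = 5,550 tonnes at €22.55/tonne → €125152.50
March 16 – December 31, 2031: 291 days × 75 tonnes/day = 21,825 tonnes at €33.31/tonne → €726990.75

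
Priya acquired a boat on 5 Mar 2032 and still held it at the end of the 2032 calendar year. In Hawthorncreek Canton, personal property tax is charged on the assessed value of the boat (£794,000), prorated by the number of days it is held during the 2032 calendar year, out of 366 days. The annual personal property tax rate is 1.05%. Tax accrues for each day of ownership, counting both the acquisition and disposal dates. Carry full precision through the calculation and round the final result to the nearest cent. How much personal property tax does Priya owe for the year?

Days held (5 Mar – 31 Dec 2032): 302 out of 366
Tax = £794,000 × 1.05% × 302/366 = £6,879.1639

£6,879.16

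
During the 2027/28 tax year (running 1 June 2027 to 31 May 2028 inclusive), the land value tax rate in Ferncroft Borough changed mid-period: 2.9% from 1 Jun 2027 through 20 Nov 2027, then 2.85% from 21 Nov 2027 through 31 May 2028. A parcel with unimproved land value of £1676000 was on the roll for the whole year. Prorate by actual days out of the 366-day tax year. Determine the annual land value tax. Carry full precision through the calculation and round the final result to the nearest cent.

£48162.10

1 Jun – 20 Nov 2027: 173 days at 2.9% → £1676000 × 2.9% × 173/366 = £22974.0219
21 Nov 2027 – 31 May 2028: 193 days at 2.85% → £1676000 × 2.85% × 193/366 = £25188.0820
Total = £48162.1038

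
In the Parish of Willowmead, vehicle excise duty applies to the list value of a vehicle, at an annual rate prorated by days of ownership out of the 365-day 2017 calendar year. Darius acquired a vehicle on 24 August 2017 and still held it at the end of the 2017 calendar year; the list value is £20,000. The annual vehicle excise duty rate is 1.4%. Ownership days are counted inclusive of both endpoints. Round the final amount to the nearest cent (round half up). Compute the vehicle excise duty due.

Days held (24 August – 31 December 2017): 130 out of 365
Tax = £20,000 × 1.4% × 130/365 = £99.7260

£99.73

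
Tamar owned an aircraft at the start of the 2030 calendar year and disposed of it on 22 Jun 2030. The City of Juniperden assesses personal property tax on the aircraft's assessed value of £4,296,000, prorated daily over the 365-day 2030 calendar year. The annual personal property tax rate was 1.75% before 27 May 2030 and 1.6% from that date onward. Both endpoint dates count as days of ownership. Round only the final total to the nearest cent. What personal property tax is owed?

£35,156.58

1 Jan – 26 May 2030: 146 days at 1.75% → £4,296,000 × 1.75% × 146/365 = £30,072.0000
27 May – 22 Jun 2030: 27 days at 1.6% → £4,296,000 × 1.6% × 27/365 = £5,084.5808
Total = £35,156.5808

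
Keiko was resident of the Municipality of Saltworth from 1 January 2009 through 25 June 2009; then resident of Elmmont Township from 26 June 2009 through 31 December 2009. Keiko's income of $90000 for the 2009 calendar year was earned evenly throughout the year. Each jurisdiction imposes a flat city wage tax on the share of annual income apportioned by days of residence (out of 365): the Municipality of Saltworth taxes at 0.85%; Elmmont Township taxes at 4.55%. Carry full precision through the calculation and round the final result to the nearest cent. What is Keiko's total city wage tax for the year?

The Municipality of Saltworth, 1 January – 25 June 2009: 176 days → $90000 × 0.85% × 176/365 = $368.8767
Elmmont Township, 26 June – 31 December 2009: 189 days → $90000 × 4.55% × 189/365 = $2120.4247
Total = $2489.3014

$2489.30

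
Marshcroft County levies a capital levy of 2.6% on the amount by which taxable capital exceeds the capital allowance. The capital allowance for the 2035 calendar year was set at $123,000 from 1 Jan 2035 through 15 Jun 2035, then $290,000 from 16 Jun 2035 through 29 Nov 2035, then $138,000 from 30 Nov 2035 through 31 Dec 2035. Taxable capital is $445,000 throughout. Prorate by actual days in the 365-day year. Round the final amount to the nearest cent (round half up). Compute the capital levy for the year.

$6,351.19

1 Jan – 15 Jun 2035: 166 days, exemption $123,000 → ($445,000 − $123,000) × 2.6% × 166/365 = $3,807.5397
16 Jun – 29 Nov 2035: 167 days, exemption $290,000 → ($445,000 − $290,000) × 2.6% × 167/365 = $1,843.8630
30 Nov – 31 Dec 2035: 32 days, exemption $138,000 → ($445,000 − $138,000) × 2.6% × 32/365 = $699.7918
Total = $6,351.1945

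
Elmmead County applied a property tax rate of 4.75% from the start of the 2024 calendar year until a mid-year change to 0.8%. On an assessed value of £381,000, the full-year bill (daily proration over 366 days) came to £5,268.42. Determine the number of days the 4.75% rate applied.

Let d = days at the first rate; then 366 − d days at the second rate.
£381,000 × [4.75%·d + 0.8%·(366−d)] / 366 = £5,268.42
Solving gives d = 54, so the new rate took effect on February 24, 2024.

54 days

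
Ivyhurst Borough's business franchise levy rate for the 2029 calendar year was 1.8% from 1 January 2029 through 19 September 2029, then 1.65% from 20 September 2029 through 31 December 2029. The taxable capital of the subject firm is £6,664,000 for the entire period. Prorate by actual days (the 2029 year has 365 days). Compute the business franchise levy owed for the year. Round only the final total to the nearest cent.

£117,131.21

1 January – 19 September 2029: 262 days at 1.8% → £6,664,000 × 1.8% × 262/365 = £86,102.5315
20 September – 31 December 2029: 103 days at 1.65% → £6,664,000 × 1.65% × 103/365 = £31,028.6795
Total = £117,131.2110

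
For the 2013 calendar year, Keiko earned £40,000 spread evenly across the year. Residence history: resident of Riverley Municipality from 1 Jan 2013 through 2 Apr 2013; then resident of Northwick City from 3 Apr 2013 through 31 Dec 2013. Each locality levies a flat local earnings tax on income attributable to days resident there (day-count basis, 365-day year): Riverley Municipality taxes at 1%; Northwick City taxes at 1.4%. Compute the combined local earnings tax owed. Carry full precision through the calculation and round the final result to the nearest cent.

Riverley Municipality, 1 Jan – 2 Apr 2013: 92 days → £40,000 × 1% × 92/365 = £100.8219
Northwick City, 3 Apr – 31 Dec 2013: 273 days → £40,000 × 1.4% × 273/365 = £418.8493
Total = £519.6712

£519.67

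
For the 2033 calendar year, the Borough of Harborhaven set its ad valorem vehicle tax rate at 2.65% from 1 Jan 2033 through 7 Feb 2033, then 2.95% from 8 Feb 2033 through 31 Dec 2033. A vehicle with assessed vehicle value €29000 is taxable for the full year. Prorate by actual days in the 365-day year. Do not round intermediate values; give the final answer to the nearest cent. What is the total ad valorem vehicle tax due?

1 Jan – 7 Feb 2033: 38 days at 2.65% → €29000 × 2.65% × 38/365 = €80.0082
8 Feb – 31 Dec 2033: 327 days at 2.95% → €29000 × 2.95% × 327/365 = €766.4342
Total = €846.4425

€846.44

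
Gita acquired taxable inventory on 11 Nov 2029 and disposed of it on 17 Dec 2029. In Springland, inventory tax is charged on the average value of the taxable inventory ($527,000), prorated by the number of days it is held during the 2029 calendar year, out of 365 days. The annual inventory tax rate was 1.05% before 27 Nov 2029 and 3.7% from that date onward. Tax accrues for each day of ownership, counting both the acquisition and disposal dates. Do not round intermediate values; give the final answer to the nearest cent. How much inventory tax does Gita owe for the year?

11 Nov – 26 Nov 2029: 16 days at 1.05% → $527,000 × 1.05% × 16/365 = $242.5644
27 Nov – 17 Dec 2029: 21 days at 3.7% → $527,000 × 3.7% × 21/365 = $1,121.8603
Total = $1,364.4247

$1,364.42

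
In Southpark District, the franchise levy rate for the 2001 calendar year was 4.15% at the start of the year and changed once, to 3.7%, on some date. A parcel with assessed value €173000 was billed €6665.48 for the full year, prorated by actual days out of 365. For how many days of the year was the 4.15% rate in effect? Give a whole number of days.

124 days

Let d = days at the first rate; then 365 − d days at the second rate.
€173000 × [4.15%·d + 3.7%·(365−d)] / 365 = €6665.48
Solving gives d = 124, so the new rate took effect on 5 May 2001.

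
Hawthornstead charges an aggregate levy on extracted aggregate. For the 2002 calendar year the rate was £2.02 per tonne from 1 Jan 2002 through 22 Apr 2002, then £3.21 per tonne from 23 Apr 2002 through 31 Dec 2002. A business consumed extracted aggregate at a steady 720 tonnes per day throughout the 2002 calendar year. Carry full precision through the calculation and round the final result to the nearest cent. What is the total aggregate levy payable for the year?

£747,626.40

1 Jan – 22 Apr 2002: 112 days × 720 tonnes/day = 80,640 tonnes at £2.02/tonne → £162,892.80
23 Apr – 31 Dec 2002: 253 days × 720 tonnes/day = 182,160 tonnes at £3.21/tonne → £584,733.60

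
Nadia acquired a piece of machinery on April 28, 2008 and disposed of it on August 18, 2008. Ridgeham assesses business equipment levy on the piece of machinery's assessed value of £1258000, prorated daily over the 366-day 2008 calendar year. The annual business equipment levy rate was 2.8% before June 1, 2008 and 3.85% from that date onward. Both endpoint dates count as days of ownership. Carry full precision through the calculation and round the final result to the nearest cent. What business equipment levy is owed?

£13726.29

April 28 – May 31, 2008: 34 days at 2.8% → £1258000 × 2.8% × 34/366 = £3272.1749
June 1 – August 18, 2008: 79 days at 3.85% → £1258000 × 3.85% × 79/366 = £10454.1175
Total = £13726.2923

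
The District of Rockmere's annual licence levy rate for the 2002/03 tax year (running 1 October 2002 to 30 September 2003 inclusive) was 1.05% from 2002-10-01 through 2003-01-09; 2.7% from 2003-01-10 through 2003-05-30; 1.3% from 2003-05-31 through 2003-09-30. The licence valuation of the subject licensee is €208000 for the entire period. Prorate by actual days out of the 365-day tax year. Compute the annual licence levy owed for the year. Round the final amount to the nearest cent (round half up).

€3685.02

2002-10-01 to 2003-01-09: 101 days at 1.05% → €208000 × 1.05% × 101/365 = €604.3397
2003-01-10 to 2003-05-30: 141 days at 2.7% → €208000 × 2.7% × 141/365 = €2169.4685
2003-05-31 to 2003-09-30: 123 days at 1.3% → €208000 × 1.3% × 123/365 = €911.2110
Total = €3685.0192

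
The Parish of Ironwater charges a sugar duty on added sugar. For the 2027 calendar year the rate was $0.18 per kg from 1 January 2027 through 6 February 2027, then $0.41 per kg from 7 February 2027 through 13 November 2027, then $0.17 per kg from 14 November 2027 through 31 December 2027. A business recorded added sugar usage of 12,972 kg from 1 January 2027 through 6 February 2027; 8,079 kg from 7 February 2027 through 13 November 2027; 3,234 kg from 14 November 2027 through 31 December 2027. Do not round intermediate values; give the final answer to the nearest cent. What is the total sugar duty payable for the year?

1 January – 6 February 2027: 12,972 kg at $0.18/kg → $2,334.96
7 February – 13 November 2027: 8,079 kg at $0.41/kg → $3,312.39
14 November – 31 December 2027: 3,234 kg at $0.17/kg → $549.78

$6,197.13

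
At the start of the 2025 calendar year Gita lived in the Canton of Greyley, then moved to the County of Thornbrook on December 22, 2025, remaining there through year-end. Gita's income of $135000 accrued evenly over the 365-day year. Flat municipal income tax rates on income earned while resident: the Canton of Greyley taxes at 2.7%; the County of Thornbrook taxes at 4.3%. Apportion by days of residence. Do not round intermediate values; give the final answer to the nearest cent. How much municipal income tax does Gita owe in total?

The Canton of Greyley, January 1 – December 21, 2025: 355 days → $135000 × 2.7% × 355/365 = $3545.1370
The County of Thornbrook, December 22 – December 31, 2025: 10 days → $135000 × 4.3% × 10/365 = $159.0411
Total = $3704.1781

$3704.18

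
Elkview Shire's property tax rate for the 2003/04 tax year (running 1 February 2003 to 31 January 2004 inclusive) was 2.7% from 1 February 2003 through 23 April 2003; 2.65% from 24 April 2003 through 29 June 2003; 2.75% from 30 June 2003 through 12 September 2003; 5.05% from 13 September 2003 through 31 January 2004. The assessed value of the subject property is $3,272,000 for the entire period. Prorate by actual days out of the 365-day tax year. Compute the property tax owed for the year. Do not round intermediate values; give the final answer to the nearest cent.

$118,083.34

1 February – 23 April 2003: 82 days at 2.7% → $3,272,000 × 2.7% × 82/365 = $19,847.1452
24 April – 29 June 2003: 67 days at 2.65% → $3,272,000 × 2.65% × 67/365 = $15,916.2630
30 June – 12 September 2003: 75 days at 2.75% → $3,272,000 × 2.75% × 75/365 = $18,489.0411
13 September 2003 – 31 January 2004: 141 days at 5.05% → $3,272,000 × 5.05% × 141/365 = $63,830.8932
Total = $118,083.3425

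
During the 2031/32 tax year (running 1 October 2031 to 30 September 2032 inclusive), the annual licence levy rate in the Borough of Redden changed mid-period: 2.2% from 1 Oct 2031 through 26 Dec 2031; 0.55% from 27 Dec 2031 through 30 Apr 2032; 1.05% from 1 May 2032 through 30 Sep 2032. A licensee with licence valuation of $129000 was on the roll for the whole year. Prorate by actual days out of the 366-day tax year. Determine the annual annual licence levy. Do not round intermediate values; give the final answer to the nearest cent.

1 Oct – 26 Dec 2031: 87 days at 2.2% → $129000 × 2.2% × 87/366 = $674.6066
27 Dec 2031 – 30 Apr 2032: 126 days at 0.55% → $129000 × 0.55% × 126/366 = $244.2541
1 May – 30 Sep 2032: 153 days at 1.05% → $129000 × 1.05% × 153/366 = $566.2254
Total = $1485.0861

$1485.09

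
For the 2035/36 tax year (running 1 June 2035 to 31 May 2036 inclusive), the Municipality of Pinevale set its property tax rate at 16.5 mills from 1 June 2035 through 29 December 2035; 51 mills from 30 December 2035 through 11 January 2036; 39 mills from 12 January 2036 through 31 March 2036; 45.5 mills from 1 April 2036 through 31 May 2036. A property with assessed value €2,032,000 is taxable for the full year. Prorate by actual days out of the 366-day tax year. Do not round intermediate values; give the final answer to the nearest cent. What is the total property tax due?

€55,832.81

1 June – 29 December 2035: 212 days at 16.5 mills → €2,032,000 × 1.65% × 212/366 = €19,420.5902
30 December 2035 – 11 January 2036: 13 days at 51 mills → €2,032,000 × 5.1% × 13/366 = €3,680.9180
12 January – 31 March 2036: 80 days at 39 mills → €2,032,000 × 3.9% × 80/366 = €17,321.9672
1 April – 31 May 2036: 61 days at 45.5 mills → €2,032,000 × 4.55% × 61/366 = €15,409.3333
Total = €55,832.8087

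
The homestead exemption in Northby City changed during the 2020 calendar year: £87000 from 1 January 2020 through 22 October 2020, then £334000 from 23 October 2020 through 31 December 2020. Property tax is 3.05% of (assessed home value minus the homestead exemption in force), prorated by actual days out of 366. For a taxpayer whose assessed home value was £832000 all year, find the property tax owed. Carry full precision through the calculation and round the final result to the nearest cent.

1 January – 22 October 2020: 296 days, exemption £87000 → (£832000 − £87000) × 3.05% × 296/366 = £18376.6667
23 October – 31 December 2020: 70 days, exemption £334000 → (£832000 − £334000) × 3.05% × 70/366 = £2905.0000
Total = £21281.6667

£21281.67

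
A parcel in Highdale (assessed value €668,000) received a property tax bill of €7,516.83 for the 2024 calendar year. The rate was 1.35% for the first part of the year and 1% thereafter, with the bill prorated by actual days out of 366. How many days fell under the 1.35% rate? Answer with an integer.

Let d = days at the first rate; then 366 − d days at the second rate.
€668,000 × [1.35%·d + 1%·(366−d)] / 366 = €7,516.83
Solving gives d = 131, so the new rate took effect on May 11, 2024.

131 days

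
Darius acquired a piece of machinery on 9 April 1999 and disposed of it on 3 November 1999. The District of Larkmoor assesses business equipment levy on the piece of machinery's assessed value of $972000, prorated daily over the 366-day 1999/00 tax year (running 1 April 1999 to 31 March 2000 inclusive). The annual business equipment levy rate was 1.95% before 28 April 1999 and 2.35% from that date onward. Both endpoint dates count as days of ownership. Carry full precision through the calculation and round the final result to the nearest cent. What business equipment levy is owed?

$12841.82

9 April – 27 April 1999: 19 days at 1.95% → $972000 × 1.95% × 19/366 = $983.9508
28 April – 3 November 1999: 190 days at 2.35% → $972000 × 2.35% × 190/366 = $11857.8689
Total = $12841.8197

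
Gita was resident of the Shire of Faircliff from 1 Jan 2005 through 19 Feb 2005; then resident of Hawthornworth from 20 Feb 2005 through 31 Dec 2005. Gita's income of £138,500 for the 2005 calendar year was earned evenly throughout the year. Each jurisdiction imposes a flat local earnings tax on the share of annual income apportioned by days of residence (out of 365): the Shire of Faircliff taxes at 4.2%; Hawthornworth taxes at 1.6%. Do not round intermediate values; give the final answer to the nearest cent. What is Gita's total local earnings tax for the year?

The Shire of Faircliff, 1 Jan – 19 Feb 2005: 50 days → £138,500 × 4.2% × 50/365 = £796.8493
Hawthornworth, 20 Feb – 31 Dec 2005: 315 days → £138,500 × 1.6% × 315/365 = £1,912.4384
Total = £2,709.2877

£2,709.29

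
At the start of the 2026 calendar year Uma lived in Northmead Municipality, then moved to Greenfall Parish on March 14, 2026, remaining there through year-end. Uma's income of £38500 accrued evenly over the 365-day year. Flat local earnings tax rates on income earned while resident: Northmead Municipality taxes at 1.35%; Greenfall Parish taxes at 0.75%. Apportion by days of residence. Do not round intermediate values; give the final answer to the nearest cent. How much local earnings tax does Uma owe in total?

Northmead Municipality, January 1 – March 13, 2026: 72 days → £38500 × 1.35% × 72/365 = £102.5260
Greenfall Parish, March 14 – December 31, 2026: 293 days → £38500 × 0.75% × 293/365 = £231.7911
Total = £334.3171

£334.32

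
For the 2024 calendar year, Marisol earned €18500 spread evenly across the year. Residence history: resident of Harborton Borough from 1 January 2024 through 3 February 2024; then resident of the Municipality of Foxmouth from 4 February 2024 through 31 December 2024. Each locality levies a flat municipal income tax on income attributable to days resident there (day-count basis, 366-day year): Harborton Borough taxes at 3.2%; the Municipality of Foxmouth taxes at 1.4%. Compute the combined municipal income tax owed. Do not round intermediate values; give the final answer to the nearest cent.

Harborton Borough, 1 January – 3 February 2024: 34 days → €18500 × 3.2% × 34/366 = €54.9945
The Municipality of Foxmouth, 4 February – 31 December 2024: 332 days → €18500 × 1.4% × 332/366 = €234.9399
Total = €289.9344

€289.93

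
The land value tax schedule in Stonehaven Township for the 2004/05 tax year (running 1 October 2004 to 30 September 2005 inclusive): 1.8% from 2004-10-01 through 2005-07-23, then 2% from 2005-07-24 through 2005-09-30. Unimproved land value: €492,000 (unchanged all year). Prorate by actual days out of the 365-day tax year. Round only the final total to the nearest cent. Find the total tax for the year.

2004-10-01 to 2005-07-23: 296 days at 1.8% → €492,000 × 1.8% × 296/365 = €7,181.8521
2005-07-24 to 2005-09-30: 69 days at 2% → €492,000 × 2% × 69/365 = €1,860.1644
Total = €9,042.0164

€9,042.02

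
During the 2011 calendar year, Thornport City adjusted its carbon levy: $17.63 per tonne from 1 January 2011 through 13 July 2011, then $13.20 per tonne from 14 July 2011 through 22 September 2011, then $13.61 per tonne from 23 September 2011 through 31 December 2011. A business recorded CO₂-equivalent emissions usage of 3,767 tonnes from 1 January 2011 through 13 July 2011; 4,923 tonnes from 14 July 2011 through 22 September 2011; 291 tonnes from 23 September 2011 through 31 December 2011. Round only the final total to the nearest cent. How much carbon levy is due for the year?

1 January – 13 July 2011: 3,767 tonnes at $17.63/tonne → $66412.21
14 July – 22 September 2011: 4,923 tonnes at $13.20/tonne → $64983.60
23 September – 31 December 2011: 291 tonnes at $13.61/tonne → $3960.51

$135356.32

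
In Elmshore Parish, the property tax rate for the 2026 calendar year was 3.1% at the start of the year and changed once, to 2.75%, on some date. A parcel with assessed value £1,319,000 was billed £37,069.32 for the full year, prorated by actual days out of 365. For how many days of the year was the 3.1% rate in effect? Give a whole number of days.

Let d = days at the first rate; then 365 − d days at the second rate.
£1,319,000 × [3.1%·d + 2.75%·(365−d)] / 365 = £37,069.32
Solving gives d = 63, so the new rate took effect on 5 Mar 2026.

63 days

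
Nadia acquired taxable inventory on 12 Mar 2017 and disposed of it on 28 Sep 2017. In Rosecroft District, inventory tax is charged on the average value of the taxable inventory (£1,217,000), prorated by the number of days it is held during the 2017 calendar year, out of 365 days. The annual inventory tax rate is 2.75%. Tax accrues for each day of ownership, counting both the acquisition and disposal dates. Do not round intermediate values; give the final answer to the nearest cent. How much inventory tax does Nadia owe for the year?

£18,430.05

Days held (12 Mar – 28 Sep 2017): 201 out of 365
Tax = £1,217,000 × 2.75% × 201/365 = £18,430.0479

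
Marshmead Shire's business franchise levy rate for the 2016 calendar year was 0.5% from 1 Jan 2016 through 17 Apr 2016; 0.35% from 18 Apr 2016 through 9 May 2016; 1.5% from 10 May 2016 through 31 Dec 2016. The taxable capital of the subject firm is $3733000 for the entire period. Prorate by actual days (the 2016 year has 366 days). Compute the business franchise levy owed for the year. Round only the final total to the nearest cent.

1 Jan – 17 Apr 2016: 108 days at 0.5% → $3733000 × 0.5% × 108/366 = $5507.7049
18 Apr – 9 May 2016: 22 days at 0.35% → $3733000 × 0.35% × 22/366 = $785.3579
10 May – 31 Dec 2016: 236 days at 1.5% → $3733000 × 1.5% × 236/366 = $36106.0656
Total = $42399.1284

$42399.13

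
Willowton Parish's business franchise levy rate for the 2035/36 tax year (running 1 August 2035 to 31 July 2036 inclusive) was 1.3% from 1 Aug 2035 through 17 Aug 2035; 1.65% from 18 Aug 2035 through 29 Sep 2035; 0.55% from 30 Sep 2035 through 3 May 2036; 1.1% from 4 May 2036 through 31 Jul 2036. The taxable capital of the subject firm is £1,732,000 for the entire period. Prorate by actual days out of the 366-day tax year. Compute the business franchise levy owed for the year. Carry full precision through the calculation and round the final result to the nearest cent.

1 Aug – 17 Aug 2035: 17 days at 1.3% → £1,732,000 × 1.3% × 17/366 = £1,045.8251
18 Aug – 29 Sep 2035: 43 days at 1.65% → £1,732,000 × 1.65% × 43/366 = £3,357.5246
30 Sep 2035 – 3 May 2036: 217 days at 0.55% → £1,732,000 × 0.55% × 217/366 = £5,647.9290
4 May – 31 Jul 2036: 89 days at 1.1% → £1,732,000 × 1.1% × 89/366 = £4,632.8634
Total = £14,684.1421

£14,684.14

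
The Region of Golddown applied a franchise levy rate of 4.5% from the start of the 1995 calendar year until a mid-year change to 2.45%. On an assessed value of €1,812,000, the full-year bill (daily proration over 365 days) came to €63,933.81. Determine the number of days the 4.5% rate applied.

Let d = days at the first rate; then 365 − d days at the second rate.
€1,812,000 × [4.5%·d + 2.45%·(365−d)] / 365 = €63,933.81
Solving gives d = 192, so the new rate took effect on 12 Jul 1995.

192 days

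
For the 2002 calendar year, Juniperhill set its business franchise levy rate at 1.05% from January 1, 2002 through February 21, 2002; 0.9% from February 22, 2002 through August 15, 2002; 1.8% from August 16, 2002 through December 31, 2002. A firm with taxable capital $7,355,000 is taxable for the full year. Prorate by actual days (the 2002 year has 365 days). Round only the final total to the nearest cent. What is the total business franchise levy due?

$92,793.90

January 1 – February 21, 2002: 52 days at 1.05% → $7,355,000 × 1.05% × 52/365 = $11,002.2740
February 22 – August 15, 2002: 175 days at 0.9% → $7,355,000 × 0.9% × 175/365 = $31,737.3288
August 16 – December 31, 2002: 138 days at 1.8% → $7,355,000 × 1.8% × 138/365 = $50,054.3014
Total = $92,793.9041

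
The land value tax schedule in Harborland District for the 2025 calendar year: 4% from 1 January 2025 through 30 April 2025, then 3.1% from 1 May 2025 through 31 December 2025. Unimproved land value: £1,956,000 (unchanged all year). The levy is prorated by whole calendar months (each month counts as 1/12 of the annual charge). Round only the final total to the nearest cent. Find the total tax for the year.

1 January – 30 April 2025: 4 months at 4% → £1,956,000 × 4% × 4/12 = £26,080.0000
1 May – 31 December 2025: 8 months at 3.1% → £1,956,000 × 3.1% × 8/12 = £40,424.0000
Total = £66,504.0000

£66,504.00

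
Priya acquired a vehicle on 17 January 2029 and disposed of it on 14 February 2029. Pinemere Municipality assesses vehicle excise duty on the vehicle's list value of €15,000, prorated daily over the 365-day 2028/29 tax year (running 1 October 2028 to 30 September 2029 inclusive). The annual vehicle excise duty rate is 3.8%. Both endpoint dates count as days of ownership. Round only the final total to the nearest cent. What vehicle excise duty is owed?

Days held (17 January – 14 February 2029): 29 out of 365
Tax = €15,000 × 3.8% × 29/365 = €45.2877

€45.29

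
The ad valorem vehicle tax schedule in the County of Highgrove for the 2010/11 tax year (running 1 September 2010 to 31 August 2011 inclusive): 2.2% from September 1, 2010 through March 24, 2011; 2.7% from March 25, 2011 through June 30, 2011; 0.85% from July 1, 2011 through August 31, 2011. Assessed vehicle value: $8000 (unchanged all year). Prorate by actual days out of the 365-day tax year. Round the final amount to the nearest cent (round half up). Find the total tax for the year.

$168.39

September 1, 2010 – March 24, 2011: 205 days at 2.2% → $8000 × 2.2% × 205/365 = $98.8493
March 25 – June 30, 2011: 98 days at 2.7% → $8000 × 2.7% × 98/365 = $57.9945
July 1 – August 31, 2011: 62 days at 0.85% → $8000 × 0.85% × 62/365 = $11.5507
Total = $168.3945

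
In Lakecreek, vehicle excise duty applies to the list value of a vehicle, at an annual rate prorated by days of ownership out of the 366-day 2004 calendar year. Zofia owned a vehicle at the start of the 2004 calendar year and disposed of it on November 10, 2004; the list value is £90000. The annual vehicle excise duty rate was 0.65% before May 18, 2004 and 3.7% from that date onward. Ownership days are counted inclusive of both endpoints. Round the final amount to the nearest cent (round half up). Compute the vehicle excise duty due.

January 1 – May 17, 2004: 138 days at 0.65% → £90000 × 0.65% × 138/366 = £220.5738
May 18 – November 10, 2004: 177 days at 3.7% → £90000 × 3.7% × 177/366 = £1610.4098
Total = £1830.9836

£1830.98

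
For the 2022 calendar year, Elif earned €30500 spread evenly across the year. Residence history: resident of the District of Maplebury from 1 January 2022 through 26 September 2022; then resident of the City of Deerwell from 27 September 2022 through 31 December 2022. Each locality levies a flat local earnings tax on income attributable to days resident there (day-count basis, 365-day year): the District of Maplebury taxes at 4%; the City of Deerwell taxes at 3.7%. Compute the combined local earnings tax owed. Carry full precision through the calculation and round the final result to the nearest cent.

The District of Maplebury, 1 January – 26 September 2022: 269 days → €30500 × 4% × 269/365 = €899.1233
The City of Deerwell, 27 September – 31 December 2022: 96 days → €30500 × 3.7% × 96/365 = €296.8110
Total = €1195.9342

€1195.93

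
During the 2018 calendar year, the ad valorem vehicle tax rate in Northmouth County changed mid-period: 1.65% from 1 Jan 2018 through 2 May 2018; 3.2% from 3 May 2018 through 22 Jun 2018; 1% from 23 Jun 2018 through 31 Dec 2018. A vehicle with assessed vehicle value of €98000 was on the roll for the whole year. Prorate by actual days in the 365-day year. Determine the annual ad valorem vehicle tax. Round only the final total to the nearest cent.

€1494.16

1 Jan – 2 May 2018: 122 days at 1.65% → €98000 × 1.65% × 122/365 = €540.4767
3 May – 22 Jun 2018: 51 days at 3.2% → €98000 × 3.2% × 51/365 = €438.1808
23 Jun – 31 Dec 2018: 192 days at 1% → €98000 × 1% × 192/365 = €515.5068
Total = €1494.1644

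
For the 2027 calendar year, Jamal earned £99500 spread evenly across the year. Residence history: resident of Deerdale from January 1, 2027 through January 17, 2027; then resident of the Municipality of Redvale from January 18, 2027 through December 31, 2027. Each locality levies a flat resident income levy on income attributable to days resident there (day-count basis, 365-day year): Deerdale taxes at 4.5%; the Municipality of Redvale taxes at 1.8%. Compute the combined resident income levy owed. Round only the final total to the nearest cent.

£1916.12

Deerdale, January 1 – January 17, 2027: 17 days → £99500 × 4.5% × 17/365 = £208.5411
The Municipality of Redvale, January 18 – December 31, 2027: 348 days → £99500 × 1.8% × 348/365 = £1707.5836
Total = £1916.1247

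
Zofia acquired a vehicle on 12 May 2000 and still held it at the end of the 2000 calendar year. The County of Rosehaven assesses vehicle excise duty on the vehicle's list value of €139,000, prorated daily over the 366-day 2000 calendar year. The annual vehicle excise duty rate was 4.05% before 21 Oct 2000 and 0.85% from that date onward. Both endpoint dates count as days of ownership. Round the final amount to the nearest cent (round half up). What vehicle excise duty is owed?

12 May – 20 Oct 2000: 162 days at 4.05% → €139,000 × 4.05% × 162/366 = €2,491.7459
21 Oct – 31 Dec 2000: 72 days at 0.85% → €139,000 × 0.85% × 72/366 = €232.4262
Total = €2,724.1721

€2,724.17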